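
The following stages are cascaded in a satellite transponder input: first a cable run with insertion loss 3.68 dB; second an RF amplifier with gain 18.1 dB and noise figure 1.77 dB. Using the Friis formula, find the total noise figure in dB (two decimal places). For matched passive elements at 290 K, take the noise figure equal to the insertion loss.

5.45 dB

Convert to linear (a loss of L dB is a gain of −L dB): F_i = 10^(NF_i/10), G_i = 10^(G_i,dB/10)
  Stage 1: F_1 = 10^(3.68/10) = 2.333, G_1 = 10^(−3.68/10) = 0.4285
  Stage 2: F_2 = 10^(1.77/10) = 1.503, G_2 = 10^(18.1/10) = 64.57
Friis cascade:
  F = 2.333 + (1.503 − 1)/0.4285 = 3.508
NF = 10 log₁₀(3.508) = 5.45 dB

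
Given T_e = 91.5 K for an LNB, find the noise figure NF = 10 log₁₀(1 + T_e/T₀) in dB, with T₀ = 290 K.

F = 1 + T_e/T₀ = 1 + 91.5/290 = 1.31552
NF = 10 log₁₀(1.31552) = 1.19 dB

1.19 dB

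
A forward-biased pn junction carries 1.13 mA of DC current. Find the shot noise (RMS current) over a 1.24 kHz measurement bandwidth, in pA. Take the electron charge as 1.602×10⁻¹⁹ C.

670 pA

I_n = √(2qI·B)
2qI·B = 2 × 1.602×10⁻¹⁹ × 1.13×10⁻³ × 1.24×10³ = 4.49×10⁻¹⁹ A²
I_n = √(4.49×10⁻¹⁹) = 6.70×10⁻¹⁰ A = 670 pA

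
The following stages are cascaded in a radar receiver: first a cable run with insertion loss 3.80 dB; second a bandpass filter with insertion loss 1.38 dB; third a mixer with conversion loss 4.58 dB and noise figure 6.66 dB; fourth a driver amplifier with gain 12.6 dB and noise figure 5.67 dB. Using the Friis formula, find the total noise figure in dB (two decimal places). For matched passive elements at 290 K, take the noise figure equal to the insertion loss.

Convert to linear (a loss of L dB is a gain of −L dB): F_i = 10^(NF_i/10), G_i = 10^(G_i,dB/10)
  Stage 1: F_1 = 10^(3.80/10) = 2.399, G_1 = 10^(−3.80/10) = 0.4169
  Stage 2: F_2 = 10^(1.38/10) = 1.374, G_2 = 10^(−1.38/10) = 0.7278
  Stage 3: F_3 = 10^(6.66/10) = 4.634, G_3 = 10^(−4.58/10) = 0.3483
  Stage 4: F_4 = 10^(5.67/10) = 3.690, G_4 = 10^(12.6/10) = 18.20
Friis cascade:
  F = 2.399 + (1.374 − 1)/0.4169 + (4.634 − 1)/0.3034 + (3.690 − 1)/0.1057 = 40.73
NF = 10 log₁₀(40.73) = 16.10 dB

16.10 dB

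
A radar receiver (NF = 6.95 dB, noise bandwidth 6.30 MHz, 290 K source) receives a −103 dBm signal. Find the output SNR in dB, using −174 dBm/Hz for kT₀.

−3.9 dB

Noise floor: N = −174 + 10 log₁₀(B) + NF
10 log₁₀(6.30×10⁶) = 67.99 dB
N = −174 + 67.99 + 6.95 = −99.06 dBm
SNR = P_sig − N = −103 − (−99.06) = −3.94 dB → −3.9 dB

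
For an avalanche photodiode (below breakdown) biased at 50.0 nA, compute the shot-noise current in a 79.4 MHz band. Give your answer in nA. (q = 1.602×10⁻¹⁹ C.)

I_n = √(2qI·B)
2qI·B = 2 × 1.602×10⁻¹⁹ × 5.00×10⁻⁸ × 7.94×10⁷ = 1.27×10⁻¹⁸ A²
I_n = √(1.27×10⁻¹⁸) = 1.13×10⁻⁹ A = 1.13 nA

1.13 nA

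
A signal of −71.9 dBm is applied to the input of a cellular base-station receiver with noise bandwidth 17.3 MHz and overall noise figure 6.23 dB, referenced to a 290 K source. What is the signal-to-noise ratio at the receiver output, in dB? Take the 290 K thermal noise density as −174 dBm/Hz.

23.5 dB

Noise floor: N = −174 + 10 log₁₀(B) + NF
10 log₁₀(1.73×10⁷) = 72.38 dB
N = −174 + 72.38 + 6.23 = −95.39 dBm
SNR = P_sig − N = −71.9 − (−95.39) = 23.49 dB → 23.5 dB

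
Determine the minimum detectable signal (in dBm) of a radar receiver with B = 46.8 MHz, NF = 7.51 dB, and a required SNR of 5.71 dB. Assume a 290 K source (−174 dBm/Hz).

−84.1 dBm

Sensitivity = −174 + 10 log₁₀(B) + NF + SNR_min
= −174 + 76.7 + 7.51 + 5.71
= −84.08 dBm → −84.1 dBm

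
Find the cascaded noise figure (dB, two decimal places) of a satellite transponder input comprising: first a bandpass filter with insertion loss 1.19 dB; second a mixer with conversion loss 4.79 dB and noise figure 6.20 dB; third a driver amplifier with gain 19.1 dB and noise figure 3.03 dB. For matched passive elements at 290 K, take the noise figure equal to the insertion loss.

9.77 dB

Convert to linear (a loss of L dB is a gain of −L dB): F_i = 10^(NF_i/10), G_i = 10^(G_i,dB/10)
  Stage 1: F_1 = 10^(1.19/10) = 1.315, G_1 = 10^(−1.19/10) = 0.7603
  Stage 2: F_2 = 10^(6.20/10) = 4.169, G_2 = 10^(−4.79/10) = 0.3319
  Stage 3: F_3 = 10^(3.03/10) = 2.009, G_3 = 10^(19.1/10) = 81.28
Friis cascade:
  F = 1.315 + (4.169 − 1)/0.7603 + (2.009 − 1)/0.2523 = 9.482
NF = 10 log₁₀(9.482) = 9.77 dB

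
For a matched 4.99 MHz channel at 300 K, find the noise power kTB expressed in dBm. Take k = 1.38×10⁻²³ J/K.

−106.8 dBm

P_n = kTB = 1.38×10⁻²³ × 300 × 4.99×10⁶ = 2.07×10⁻¹⁴ W
In dBm: 10 log₁₀(2.07×10⁻¹⁴ / 10⁻³) = −106.8 dBm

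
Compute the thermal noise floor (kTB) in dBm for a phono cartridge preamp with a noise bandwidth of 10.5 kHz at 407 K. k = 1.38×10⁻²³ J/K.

−132.3 dBm

P_n = kTB = 1.38×10⁻²³ × 407 × 1.05×10⁴ = 5.90×10⁻¹⁷ W
In dBm: 10 log₁₀(5.90×10⁻¹⁷ / 10⁻³) = −132.3 dBm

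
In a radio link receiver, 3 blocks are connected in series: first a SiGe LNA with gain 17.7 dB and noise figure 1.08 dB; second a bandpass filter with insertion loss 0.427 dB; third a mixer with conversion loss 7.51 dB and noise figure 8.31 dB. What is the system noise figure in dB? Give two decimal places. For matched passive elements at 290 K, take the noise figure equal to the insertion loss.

1.44 dB

Convert to linear (a loss of L dB is a gain of −L dB): F_i = 10^(NF_i/10), G_i = 10^(G_i,dB/10)
  Stage 1: F_1 = 10^(1.08/10) = 1.282, G_1 = 10^(17.7/10) = 58.88
  Stage 2: F_2 = 10^(0.427/10) = 1.103, G_2 = 10^(−0.427/10) = 0.9064
  Stage 3: F_3 = 10^(8.31/10) = 6.776, G_3 = 10^(−7.51/10) = 0.1774
Friis cascade:
  F = 1.282 + (1.103 − 1)/58.88 + (6.776 − 1)/53.37 = 1.392
NF = 10 log₁₀(1.392) = 1.44 dB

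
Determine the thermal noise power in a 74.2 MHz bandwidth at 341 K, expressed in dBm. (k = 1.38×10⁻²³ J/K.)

−94.6 dBm

P_n = kTB = 1.38×10⁻²³ × 341 × 7.42×10⁷ = 3.49×10⁻¹³ W
In dBm: 10 log₁₀(3.49×10⁻¹³ / 10⁻³) = −94.6 dBm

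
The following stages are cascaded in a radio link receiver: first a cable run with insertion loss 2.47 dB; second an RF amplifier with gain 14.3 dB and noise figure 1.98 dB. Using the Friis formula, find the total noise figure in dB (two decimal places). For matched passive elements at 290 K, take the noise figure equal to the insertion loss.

Convert to linear (a loss of L dB is a gain of −L dB): F_i = 10^(NF_i/10), G_i = 10^(G_i,dB/10)
  Stage 1: F_1 = 10^(2.47/10) = 1.766, G_1 = 10^(−2.47/10) = 0.5662
  Stage 2: F_2 = 10^(1.98/10) = 1.578, G_2 = 10^(14.3/10) = 26.92
Friis cascade:
  F = 1.766 + (1.578 − 1)/0.5662 = 2.786
NF = 10 log₁₀(2.786) = 4.45 dB

4.45 dB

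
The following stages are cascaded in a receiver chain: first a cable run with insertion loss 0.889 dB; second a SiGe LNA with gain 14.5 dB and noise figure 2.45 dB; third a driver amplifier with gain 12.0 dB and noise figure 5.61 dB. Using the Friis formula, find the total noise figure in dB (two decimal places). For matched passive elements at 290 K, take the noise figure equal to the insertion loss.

3.56 dB

Convert to linear (a loss of L dB is a gain of −L dB): F_i = 10^(NF_i/10), G_i = 10^(G_i,dB/10)
  Stage 1: F_1 = 10^(0.889/10) = 1.227, G_1 = 10^(−0.889/10) = 0.8149
  Stage 2: F_2 = 10^(2.45/10) = 1.758, G_2 = 10^(14.5/10) = 28.18
  Stage 3: F_3 = 10^(5.61/10) = 3.639, G_3 = 10^(12.0/10) = 15.85
Friis cascade:
  F = 1.227 + (1.758 − 1)/0.8149 + (3.639 − 1)/22.97 = 2.272
NF = 10 log₁₀(2.272) = 3.56 dB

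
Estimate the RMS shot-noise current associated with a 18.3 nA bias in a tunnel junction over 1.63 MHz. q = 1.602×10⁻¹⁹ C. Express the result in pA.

I_n = √(2qI·B)
2qI·B = 2 × 1.602×10⁻¹⁹ × 1.83×10⁻⁸ × 1.63×10⁶ = 9.56×10⁻²¹ A²
I_n = √(9.56×10⁻²¹) = 9.78×10⁻¹¹ A = 97.8 pA

97.8 pA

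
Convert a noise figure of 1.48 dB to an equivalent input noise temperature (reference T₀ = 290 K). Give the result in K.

F = 10^(1.48/10) = 1.40605
T_e = (F − 1)·T₀ = (1.40605 − 1) × 290 = 118 K

118 K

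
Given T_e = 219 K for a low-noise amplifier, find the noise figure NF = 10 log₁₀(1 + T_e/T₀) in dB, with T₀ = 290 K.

F = 1 + T_e/T₀ = 1 + 219/290 = 1.75517
NF = 10 log₁₀(1.75517) = 2.44 dB

2.44 dB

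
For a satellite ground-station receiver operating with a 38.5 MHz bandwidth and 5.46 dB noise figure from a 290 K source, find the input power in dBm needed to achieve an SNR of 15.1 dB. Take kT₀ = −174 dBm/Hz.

Sensitivity = −174 + 10 log₁₀(B) + NF + SNR_min
= −174 + 75.85 + 5.46 + 15.1
= −77.59 dBm → −77.6 dBm

−77.6 dBm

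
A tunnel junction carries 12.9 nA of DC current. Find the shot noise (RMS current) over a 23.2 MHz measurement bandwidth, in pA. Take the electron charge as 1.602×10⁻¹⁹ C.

I_n = √(2qI·B)
2qI·B = 2 × 1.602×10⁻¹⁹ × 1.29×10⁻⁸ × 2.32×10⁷ = 9.59×10⁻²⁰ A²
I_n = √(9.59×10⁻²⁰) = 3.10×10⁻¹⁰ A = 310 pA

310 pA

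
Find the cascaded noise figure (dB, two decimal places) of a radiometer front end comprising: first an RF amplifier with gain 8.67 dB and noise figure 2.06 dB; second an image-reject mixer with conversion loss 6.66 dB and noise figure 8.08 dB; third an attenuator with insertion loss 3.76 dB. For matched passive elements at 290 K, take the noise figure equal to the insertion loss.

5.07 dB

Convert to linear (a loss of L dB is a gain of −L dB): F_i = 10^(NF_i/10), G_i = 10^(G_i,dB/10)
  Stage 1: F_1 = 10^(2.06/10) = 1.607, G_1 = 10^(8.67/10) = 7.362
  Stage 2: F_2 = 10^(8.08/10) = 6.427, G_2 = 10^(−6.66/10) = 0.2158
  Stage 3: F_3 = 10^(3.76/10) = 2.377, G_3 = 10^(−3.76/10) = 0.4207
Friis cascade:
  F = 1.607 + (6.427 − 1)/7.362 + (2.377 − 1)/1.589 = 3.211
NF = 10 log₁₀(3.211) = 5.07 dB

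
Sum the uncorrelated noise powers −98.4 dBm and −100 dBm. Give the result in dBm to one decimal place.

−96.1 dBm

Convert to linear, add, convert back:
P₁ = 1.45×10⁻¹³ W, P₂ = 1.00×10⁻¹³ W
P_tot = 2.45×10⁻¹³ W → 10 log₁₀(P_tot / 10⁻³) = −96.1 dBm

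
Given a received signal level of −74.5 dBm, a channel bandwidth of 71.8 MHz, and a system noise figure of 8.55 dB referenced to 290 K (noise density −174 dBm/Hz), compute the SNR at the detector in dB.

Noise floor: N = −174 + 10 log₁₀(B) + NF
10 log₁₀(7.18×10⁷) = 78.56 dB
N = −174 + 78.56 + 8.55 = −86.89 dBm
SNR = P_sig − N = −74.5 − (−86.89) = 12.39 dB → 12.4 dB

12.4 dB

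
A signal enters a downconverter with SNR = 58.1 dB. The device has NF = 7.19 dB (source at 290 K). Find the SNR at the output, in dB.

By definition F = SNR_in/SNR_out, so in dB: SNR_out = SNR_in − NF
SNR_out = 58.1 − 7.19 = 50.91 dB

50.91 dB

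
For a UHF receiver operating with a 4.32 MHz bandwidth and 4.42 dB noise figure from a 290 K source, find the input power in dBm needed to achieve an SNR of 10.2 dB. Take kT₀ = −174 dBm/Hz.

Sensitivity = −174 + 10 log₁₀(B) + NF + SNR_min
= −174 + 66.35 + 4.42 + 10.2
= −93.03 dBm → −93.0 dBm

−93.0 dBm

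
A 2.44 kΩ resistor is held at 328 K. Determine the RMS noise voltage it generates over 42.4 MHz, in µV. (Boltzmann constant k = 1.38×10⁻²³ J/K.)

V_n = √(4kTRB)
4kTRB = 4 × 1.38×10⁻²³ × 328 × 2.44×10³ × 4.24×10⁷ = 1.87×10⁻⁹ V²
V_n = √(1.87×10⁻⁹) = 4.33×10⁻⁵ V = 43.3 µV

43.3 µV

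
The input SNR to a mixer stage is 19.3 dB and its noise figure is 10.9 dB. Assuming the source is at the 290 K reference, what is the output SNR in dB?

By definition F = SNR_in/SNR_out, so in dB: SNR_out = SNR_in − NF
SNR_out = 19.3 − 10.9 = 8.4 dB

8.4 dB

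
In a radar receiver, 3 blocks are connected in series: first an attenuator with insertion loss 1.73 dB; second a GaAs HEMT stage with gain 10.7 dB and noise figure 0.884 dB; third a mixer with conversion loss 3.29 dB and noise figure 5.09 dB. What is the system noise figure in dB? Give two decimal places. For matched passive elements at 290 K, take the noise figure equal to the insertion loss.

3.24 dB

Convert to linear (a loss of L dB is a gain of −L dB): F_i = 10^(NF_i/10), G_i = 10^(G_i,dB/10)
  Stage 1: F_1 = 10^(1.73/10) = 1.489, G_1 = 10^(−1.73/10) = 0.6714
  Stage 2: F_2 = 10^(0.884/10) = 1.226, G_2 = 10^(10.7/10) = 11.75
  Stage 3: F_3 = 10^(5.09/10) = 3.228, G_3 = 10^(−3.29/10) = 0.4688
Friis cascade:
  F = 1.489 + (1.226 − 1)/0.6714 + (3.228 − 1)/7.889 = 2.108
NF = 10 log₁₀(2.108) = 3.24 dB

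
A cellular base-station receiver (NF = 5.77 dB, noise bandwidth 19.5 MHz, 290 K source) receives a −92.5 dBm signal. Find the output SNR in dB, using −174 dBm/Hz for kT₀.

2.8 dB

Noise floor: N = −174 + 10 log₁₀(B) + NF
10 log₁₀(1.95×10⁷) = 72.9 dB
N = −174 + 72.9 + 5.77 = −95.33 dBm
SNR = P_sig − N = −92.5 − (−95.33) = 2.83 dB → 2.8 dB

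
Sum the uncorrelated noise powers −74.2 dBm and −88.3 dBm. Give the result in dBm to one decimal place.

Convert to linear, add, convert back:
P₁ = 3.80×10⁻¹¹ W, P₂ = 1.48×10⁻¹² W
P_tot = 3.95×10⁻¹¹ W → 10 log₁₀(P_tot / 10⁻³) = −74.0 dBm

−74.0 dBm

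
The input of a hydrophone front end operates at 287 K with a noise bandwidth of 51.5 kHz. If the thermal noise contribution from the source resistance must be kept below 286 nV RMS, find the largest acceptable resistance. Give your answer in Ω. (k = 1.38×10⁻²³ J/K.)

100 Ω

Johnson–Nyquist: V_n = √(4kTRB) ⇒ R = V_n² / (4kTB)
4kTB = 4 × 1.38×10⁻²³ × 287 × 5.15×10⁴ = 8.16×10⁻¹⁶
R = (2.86×10⁻⁷)² / 8.16×10⁻¹⁶ = 1.00×10² Ω = 100 Ω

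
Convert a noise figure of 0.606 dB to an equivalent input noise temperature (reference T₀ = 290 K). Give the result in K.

F = 10^(0.606/10) = 1.14974
T_e = (F − 1)·T₀ = (1.14974 − 1) × 290 = 43.4 K

43.4 K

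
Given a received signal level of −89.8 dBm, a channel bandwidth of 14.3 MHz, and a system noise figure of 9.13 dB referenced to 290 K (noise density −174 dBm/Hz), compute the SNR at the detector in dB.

Noise floor: N = −174 + 10 log₁₀(B) + NF
10 log₁₀(1.43×10⁷) = 71.55 dB
N = −174 + 71.55 + 9.13 = −93.32 dBm
SNR = P_sig − N = −89.8 − (−93.32) = 3.52 dB → 3.5 dB

3.5 dB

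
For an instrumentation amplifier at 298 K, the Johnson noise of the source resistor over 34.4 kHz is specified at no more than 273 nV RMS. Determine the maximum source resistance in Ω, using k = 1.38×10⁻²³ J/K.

132 Ω

Johnson–Nyquist: V_n = √(4kTRB) ⇒ R = V_n² / (4kTB)
4kTB = 4 × 1.38×10⁻²³ × 298 × 3.44×10⁴ = 5.66×10⁻¹⁶
R = (2.73×10⁻⁷)² / 5.66×10⁻¹⁶ = 1.32×10² Ω = 132 Ω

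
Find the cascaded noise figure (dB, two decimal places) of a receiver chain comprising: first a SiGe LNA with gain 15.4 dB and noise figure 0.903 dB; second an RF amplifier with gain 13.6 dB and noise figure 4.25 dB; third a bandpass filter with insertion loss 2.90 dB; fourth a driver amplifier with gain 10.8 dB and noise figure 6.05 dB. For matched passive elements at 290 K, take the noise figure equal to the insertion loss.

Convert to linear (a loss of L dB is a gain of −L dB): F_i = 10^(NF_i/10), G_i = 10^(G_i,dB/10)
  Stage 1: F_1 = 10^(0.903/10) = 1.231, G_1 = 10^(15.4/10) = 34.67
  Stage 2: F_2 = 10^(4.25/10) = 2.661, G_2 = 10^(13.6/10) = 22.91
  Stage 3: F_3 = 10^(2.90/10) = 1.950, G_3 = 10^(−2.90/10) = 0.5129
  Stage 4: F_4 = 10^(6.05/10) = 4.027, G_4 = 10^(10.8/10) = 12.02
Friis cascade:
  F = 1.231 + (2.661 − 1)/34.67 + (1.950 − 1)/794.3 + (4.027 − 1)/407.4 = 1.288
NF = 10 log₁₀(1.288) = 1.10 dB

1.10 dB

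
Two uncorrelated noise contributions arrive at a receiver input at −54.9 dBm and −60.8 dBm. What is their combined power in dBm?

Convert to linear, add, convert back:
P₁ = 3.24×10⁻⁹ W, P₂ = 8.32×10⁻¹⁰ W
P_tot = 4.07×10⁻⁹ W → 10 log₁₀(P_tot / 10⁻³) = −53.9 dBm

−53.9 dBm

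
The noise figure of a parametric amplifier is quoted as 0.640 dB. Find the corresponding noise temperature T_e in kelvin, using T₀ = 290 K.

46.0 K

F = 10^(0.640/10) = 1.15878
T_e = (F − 1)·T₀ = (1.15878 − 1) × 290 = 46.0 K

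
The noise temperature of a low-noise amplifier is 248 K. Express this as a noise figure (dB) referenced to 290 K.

2.68 dB

F = 1 + T_e/T₀ = 1 + 248/290 = 1.85517
NF = 10 log₁₀(1.85517) = 2.68 dB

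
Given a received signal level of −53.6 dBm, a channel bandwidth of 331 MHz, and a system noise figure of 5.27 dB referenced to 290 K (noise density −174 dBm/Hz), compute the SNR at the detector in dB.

Noise floor: N = −174 + 10 log₁₀(B) + NF
10 log₁₀(3.31×10⁸) = 85.2 dB
N = −174 + 85.2 + 5.27 = −83.53 dBm
SNR = P_sig − N = −53.6 − (−83.53) = 29.93 dB → 29.9 dB

29.9 dB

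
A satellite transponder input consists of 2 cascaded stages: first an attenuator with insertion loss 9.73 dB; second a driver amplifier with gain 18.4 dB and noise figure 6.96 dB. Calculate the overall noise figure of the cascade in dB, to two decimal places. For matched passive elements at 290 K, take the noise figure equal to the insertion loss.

16.69 dB

Convert to linear (a loss of L dB is a gain of −L dB): F_i = 10^(NF_i/10), G_i = 10^(G_i,dB/10)
  Stage 1: F_1 = 10^(9.73/10) = 9.397, G_1 = 10^(−9.73/10) = 0.1064
  Stage 2: F_2 = 10^(6.96/10) = 4.966, G_2 = 10^(18.4/10) = 69.18
Friis cascade:
  F = 9.397 + (4.966 − 1)/0.1064 = 46.67
NF = 10 log₁₀(46.67) = 16.69 dB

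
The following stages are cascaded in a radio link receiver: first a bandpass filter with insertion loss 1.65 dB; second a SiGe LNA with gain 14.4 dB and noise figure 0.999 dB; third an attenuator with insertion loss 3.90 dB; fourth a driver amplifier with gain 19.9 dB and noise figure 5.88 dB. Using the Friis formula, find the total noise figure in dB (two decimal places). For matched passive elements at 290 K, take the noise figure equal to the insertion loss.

Convert to linear (a loss of L dB is a gain of −L dB): F_i = 10^(NF_i/10), G_i = 10^(G_i,dB/10)
  Stage 1: F_1 = 10^(1.65/10) = 1.462, G_1 = 10^(−1.65/10) = 0.6839
  Stage 2: F_2 = 10^(0.999/10) = 1.259, G_2 = 10^(14.4/10) = 27.54
  Stage 3: F_3 = 10^(3.90/10) = 2.455, G_3 = 10^(−3.90/10) = 0.4074
  Stage 4: F_4 = 10^(5.88/10) = 3.873, G_4 = 10^(19.9/10) = 97.72
Friis cascade:
  F = 1.462 + (1.259 − 1)/0.6839 + (2.455 − 1)/18.84 + (3.873 − 1)/7.674 = 2.292
NF = 10 log₁₀(2.292) = 3.60 dB

3.60 dB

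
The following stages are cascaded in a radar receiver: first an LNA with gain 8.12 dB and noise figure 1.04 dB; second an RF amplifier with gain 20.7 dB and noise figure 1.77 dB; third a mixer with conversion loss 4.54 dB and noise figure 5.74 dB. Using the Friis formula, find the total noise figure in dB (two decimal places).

1.31 dB

Convert to linear (a loss of L dB is a gain of −L dB): F_i = 10^(NF_i/10), G_i = 10^(G_i,dB/10)
  Stage 1: F_1 = 10^(1.04/10) = 1.271, G_1 = 10^(8.12/10) = 6.486
  Stage 2: F_2 = 10^(1.77/10) = 1.503, G_2 = 10^(20.7/10) = 117.5
  Stage 3: F_3 = 10^(5.74/10) = 3.750, G_3 = 10^(−4.54/10) = 0.3516
Friis cascade:
  F = 1.271 + (1.503 − 1)/6.486 + (3.750 − 1)/762.1 = 1.352
NF = 10 log₁₀(1.352) = 1.31 dB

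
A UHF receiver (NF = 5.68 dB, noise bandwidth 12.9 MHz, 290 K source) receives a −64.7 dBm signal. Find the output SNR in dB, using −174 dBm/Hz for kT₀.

32.5 dB

Noise floor: N = −174 + 10 log₁₀(B) + NF
10 log₁₀(1.29×10⁷) = 71.11 dB
N = −174 + 71.11 + 5.68 = −97.21 dBm
SNR = P_sig − N = −64.7 − (−97.21) = 32.51 dB → 32.5 dB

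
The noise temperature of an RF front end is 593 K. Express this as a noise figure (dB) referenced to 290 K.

4.84 dB

F = 1 + T_e/T₀ = 1 + 593/290 = 3.04483
NF = 10 log₁₀(3.04483) = 4.84 dB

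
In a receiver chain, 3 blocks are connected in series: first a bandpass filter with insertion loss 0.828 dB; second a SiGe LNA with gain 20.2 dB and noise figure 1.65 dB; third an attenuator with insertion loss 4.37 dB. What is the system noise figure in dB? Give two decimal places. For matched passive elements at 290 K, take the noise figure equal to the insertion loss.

2.53 dB

Convert to linear (a loss of L dB is a gain of −L dB): F_i = 10^(NF_i/10), G_i = 10^(G_i,dB/10)
  Stage 1: F_1 = 10^(0.828/10) = 1.210, G_1 = 10^(−0.828/10) = 0.8264
  Stage 2: F_2 = 10^(1.65/10) = 1.462, G_2 = 10^(20.2/10) = 104.7
  Stage 3: F_3 = 10^(4.37/10) = 2.735, G_3 = 10^(−4.37/10) = 0.3656
Friis cascade:
  F = 1.210 + (1.462 − 1)/0.8264 + (2.735 − 1)/86.54 = 1.789
NF = 10 log₁₀(1.789) = 2.53 dB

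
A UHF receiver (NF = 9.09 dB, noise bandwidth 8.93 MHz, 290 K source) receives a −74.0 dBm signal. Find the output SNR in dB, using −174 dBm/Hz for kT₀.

21.4 dB

Noise floor: N = −174 + 10 log₁₀(B) + NF
10 log₁₀(8.93×10⁶) = 69.51 dB
N = −174 + 69.51 + 9.09 = −95.40 dBm
SNR = P_sig − N = −74.0 − (−95.40) = 21.40 dB → 21.4 dB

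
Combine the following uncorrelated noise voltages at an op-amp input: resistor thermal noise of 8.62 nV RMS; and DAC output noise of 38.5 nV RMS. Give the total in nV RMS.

39.5 nV

Uncorrelated sources add in power (mean-square): V_tot = √(ΣV_i²)
V_tot = √[(8.62×10⁻⁹)² + (3.85×10⁻⁸)²] = 3.95×10⁻⁸ V = 39.5 nV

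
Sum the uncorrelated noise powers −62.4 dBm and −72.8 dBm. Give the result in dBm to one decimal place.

Convert to linear, add, convert back:
P₁ = 5.75×10⁻¹⁰ W, P₂ = 5.25×10⁻¹¹ W
P_tot = 6.28×10⁻¹⁰ W → 10 log₁₀(P_tot / 10⁻³) = −62.0 dBm

−62.0 dBm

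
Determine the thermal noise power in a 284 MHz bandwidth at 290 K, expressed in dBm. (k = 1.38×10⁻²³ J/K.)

P_n = kTB = 1.38×10⁻²³ × 290 × 2.84×10⁸ = 1.14×10⁻¹² W
In dBm: 10 log₁₀(1.14×10⁻¹² / 10⁻³) = −89.4 dBm

−89.4 dBm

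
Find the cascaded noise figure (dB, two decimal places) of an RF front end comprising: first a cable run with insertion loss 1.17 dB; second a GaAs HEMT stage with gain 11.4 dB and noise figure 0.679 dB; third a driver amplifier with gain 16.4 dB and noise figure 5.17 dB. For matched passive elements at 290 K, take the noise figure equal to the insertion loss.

Convert to linear (a loss of L dB is a gain of −L dB): F_i = 10^(NF_i/10), G_i = 10^(G_i,dB/10)
  Stage 1: F_1 = 10^(1.17/10) = 1.309, G_1 = 10^(−1.17/10) = 0.7638
  Stage 2: F_2 = 10^(0.679/10) = 1.169, G_2 = 10^(11.4/10) = 13.80
  Stage 3: F_3 = 10^(5.17/10) = 3.289, G_3 = 10^(16.4/10) = 43.65
Friis cascade:
  F = 1.309 + (1.169 − 1)/0.7638 + (3.289 − 1)/10.54 = 1.748
NF = 10 log₁₀(1.748) = 2.42 dB

2.42 dB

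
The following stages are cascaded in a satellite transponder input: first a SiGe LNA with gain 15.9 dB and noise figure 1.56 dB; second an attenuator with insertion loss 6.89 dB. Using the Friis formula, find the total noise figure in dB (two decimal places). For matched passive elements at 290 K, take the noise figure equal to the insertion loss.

1.85 dB

Convert to linear (a loss of L dB is a gain of −L dB): F_i = 10^(NF_i/10), G_i = 10^(G_i,dB/10)
  Stage 1: F_1 = 10^(1.56/10) = 1.432, G_1 = 10^(15.9/10) = 38.90
  Stage 2: F_2 = 10^(6.89/10) = 4.887, G_2 = 10^(−6.89/10) = 0.2046
Friis cascade:
  F = 1.432 + (4.887 − 1)/38.90 = 1.532
NF = 10 log₁₀(1.532) = 1.85 dB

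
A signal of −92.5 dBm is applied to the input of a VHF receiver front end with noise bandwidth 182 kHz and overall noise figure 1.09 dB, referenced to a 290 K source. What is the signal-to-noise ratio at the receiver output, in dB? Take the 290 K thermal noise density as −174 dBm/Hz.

27.8 dB

Noise floor: N = −174 + 10 log₁₀(B) + NF
10 log₁₀(1.82×10⁵) = 52.6 dB
N = −174 + 52.6 + 1.09 = −120.31 dBm
SNR = P_sig − N = −92.5 − (−120.31) = 27.81 dB → 27.8 dB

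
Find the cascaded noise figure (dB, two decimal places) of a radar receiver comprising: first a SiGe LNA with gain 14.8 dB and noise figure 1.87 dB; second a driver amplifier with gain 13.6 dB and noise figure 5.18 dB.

2.08 dB

Convert to linear (a loss of L dB is a gain of −L dB): F_i = 10^(NF_i/10), G_i = 10^(G_i,dB/10)
  Stage 1: F_1 = 10^(1.87/10) = 1.538, G_1 = 10^(14.8/10) = 30.20
  Stage 2: F_2 = 10^(5.18/10) = 3.296, G_2 = 10^(13.6/10) = 22.91
Friis cascade:
  F = 1.538 + (3.296 − 1)/30.20 = 1.614
NF = 10 log₁₀(1.614) = 2.08 dB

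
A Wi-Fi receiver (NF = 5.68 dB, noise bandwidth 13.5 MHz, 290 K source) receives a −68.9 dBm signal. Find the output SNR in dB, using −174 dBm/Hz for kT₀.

28.1 dB

Noise floor: N = −174 + 10 log₁₀(B) + NF
10 log₁₀(1.35×10⁷) = 71.3 dB
N = −174 + 71.3 + 5.68 = −97.02 dBm
SNR = P_sig − N = −68.9 − (−97.02) = 28.12 dB → 28.1 dB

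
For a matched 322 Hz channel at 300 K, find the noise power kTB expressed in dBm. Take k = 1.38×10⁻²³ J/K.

P_n = kTB = 1.38×10⁻²³ × 300 × 3.22×10² = 1.33×10⁻¹⁸ W
In dBm: 10 log₁₀(1.33×10⁻¹⁸ / 10⁻³) = −148.8 dBm

−148.8 dBm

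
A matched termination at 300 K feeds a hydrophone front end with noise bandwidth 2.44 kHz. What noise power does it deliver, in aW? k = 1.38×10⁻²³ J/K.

10.1 aW

P_n = kTB = 1.38×10⁻²³ × 300 × 2.44×10³ = 1.01×10⁻¹⁷ W = 10.1 aW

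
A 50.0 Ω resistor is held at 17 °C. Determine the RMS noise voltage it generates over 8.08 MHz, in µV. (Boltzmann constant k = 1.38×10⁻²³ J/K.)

2.54 µV

T = 17 °C + 273.15 = 290.15 K
V_n = √(4kTRB)
4kTRB = 4 × 1.38×10⁻²³ × 290.15 × 5.00×10¹ × 8.08×10⁶ = 6.47×10⁻¹² V²
V_n = √(6.47×10⁻¹²) = 2.54×10⁻⁶ V = 2.54 µV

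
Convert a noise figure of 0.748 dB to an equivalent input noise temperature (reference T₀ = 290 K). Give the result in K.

54.5 K

F = 10^(0.748/10) = 1.18796
T_e = (F − 1)·T₀ = (1.18796 − 1) × 290 = 54.5 K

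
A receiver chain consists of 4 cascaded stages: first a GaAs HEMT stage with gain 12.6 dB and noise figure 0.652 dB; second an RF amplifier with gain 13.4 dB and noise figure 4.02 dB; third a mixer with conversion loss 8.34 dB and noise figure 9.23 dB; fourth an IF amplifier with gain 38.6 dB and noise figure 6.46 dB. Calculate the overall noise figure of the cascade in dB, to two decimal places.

1.22 dB

Convert to linear (a loss of L dB is a gain of −L dB): F_i = 10^(NF_i/10), G_i = 10^(G_i,dB/10)
  Stage 1: F_1 = 10^(0.652/10) = 1.162, G_1 = 10^(12.6/10) = 18.20
  Stage 2: F_2 = 10^(4.02/10) = 2.523, G_2 = 10^(13.4/10) = 21.88
  Stage 3: F_3 = 10^(9.23/10) = 8.375, G_3 = 10^(−8.34/10) = 0.1466
  Stage 4: F_4 = 10^(6.46/10) = 4.426, G_4 = 10^(38.6/10) = 7244
Friis cascade:
  F = 1.162 + (2.523 − 1)/18.20 + (8.375 − 1)/398.1 + (4.426 − 1)/58.34 = 1.323
NF = 10 log₁₀(1.323) = 1.22 dB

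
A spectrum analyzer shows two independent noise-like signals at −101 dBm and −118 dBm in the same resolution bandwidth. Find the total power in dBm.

Convert to linear, add, convert back:
P₁ = 7.94×10⁻¹⁴ W, P₂ = 1.58×10⁻¹⁵ W
P_tot = 8.10×10⁻¹⁴ W → 10 log₁₀(P_tot / 10⁻³) = −100.9 dBm

−100.9 dBm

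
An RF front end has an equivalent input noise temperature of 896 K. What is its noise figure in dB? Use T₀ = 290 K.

F = 1 + T_e/T₀ = 1 + 896/290 = 4.08966
NF = 10 log₁₀(4.08966) = 6.12 dB

6.12 dB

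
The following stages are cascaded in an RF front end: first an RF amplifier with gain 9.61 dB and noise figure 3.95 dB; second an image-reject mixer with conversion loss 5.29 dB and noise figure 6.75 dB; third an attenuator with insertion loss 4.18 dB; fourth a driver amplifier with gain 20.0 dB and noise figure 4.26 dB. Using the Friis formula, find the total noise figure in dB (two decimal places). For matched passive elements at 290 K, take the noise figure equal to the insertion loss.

Convert to linear (a loss of L dB is a gain of −L dB): F_i = 10^(NF_i/10), G_i = 10^(G_i,dB/10)
  Stage 1: F_1 = 10^(3.95/10) = 2.483, G_1 = 10^(9.61/10) = 9.141
  Stage 2: F_2 = 10^(6.75/10) = 4.732, G_2 = 10^(−5.29/10) = 0.2958
  Stage 3: F_3 = 10^(4.18/10) = 2.618, G_3 = 10^(−4.18/10) = 0.3819
  Stage 4: F_4 = 10^(4.26/10) = 2.667, G_4 = 10^(20.0/10) = 100.0
Friis cascade:
  F = 2.483 + (4.732 − 1)/9.141 + (2.618 − 1)/2.704 + (2.667 − 1)/1.033 = 5.104
NF = 10 log₁₀(5.104) = 7.08 dB

7.08 dB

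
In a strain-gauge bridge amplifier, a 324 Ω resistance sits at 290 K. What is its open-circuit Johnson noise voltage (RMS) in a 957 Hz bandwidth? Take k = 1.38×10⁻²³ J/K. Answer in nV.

V_n = √(4kTRB)
4kTRB = 4 × 1.38×10⁻²³ × 290 × 3.24×10² × 9.57×10² = 4.96×10⁻¹⁵ V²
V_n = √(4.96×10⁻¹⁵) = 7.05×10⁻⁸ V = 70.5 nV

70.5 nV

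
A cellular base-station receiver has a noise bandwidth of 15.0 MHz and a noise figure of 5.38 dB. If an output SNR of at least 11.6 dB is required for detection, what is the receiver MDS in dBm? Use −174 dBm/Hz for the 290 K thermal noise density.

−85.3 dBm

Sensitivity = −174 + 10 log₁₀(B) + NF + SNR_min
= −174 + 71.76 + 5.38 + 11.6
= −85.26 dBm → −85.3 dBm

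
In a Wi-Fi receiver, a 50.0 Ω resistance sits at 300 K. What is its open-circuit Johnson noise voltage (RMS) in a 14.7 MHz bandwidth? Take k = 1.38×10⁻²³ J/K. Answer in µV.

3.49 µV

V_n = √(4kTRB)
4kTRB = 4 × 1.38×10⁻²³ × 300 × 5.00×10¹ × 1.47×10⁷ = 1.22×10⁻¹¹ V²
V_n = √(1.22×10⁻¹¹) = 3.49×10⁻⁶ V = 3.49 µV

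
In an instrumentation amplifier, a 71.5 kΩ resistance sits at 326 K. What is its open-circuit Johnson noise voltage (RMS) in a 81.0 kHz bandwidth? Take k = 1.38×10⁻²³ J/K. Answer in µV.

V_n = √(4kTRB)
4kTRB = 4 × 1.38×10⁻²³ × 326 × 7.15×10⁴ × 8.10×10⁴ = 1.04×10⁻¹⁰ V²
V_n = √(1.04×10⁻¹⁰) = 1.02×10⁻⁵ V = 10.2 µV

10.2 µV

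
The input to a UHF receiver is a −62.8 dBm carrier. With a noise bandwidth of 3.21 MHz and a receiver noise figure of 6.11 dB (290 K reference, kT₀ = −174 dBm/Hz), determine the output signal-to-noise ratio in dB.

Noise floor: N = −174 + 10 log₁₀(B) + NF
10 log₁₀(3.21×10⁶) = 65.07 dB
N = −174 + 65.07 + 6.11 = −102.82 dBm
SNR = P_sig − N = −62.8 − (−102.82) = 40.02 dB → 40.0 dB

40.0 dB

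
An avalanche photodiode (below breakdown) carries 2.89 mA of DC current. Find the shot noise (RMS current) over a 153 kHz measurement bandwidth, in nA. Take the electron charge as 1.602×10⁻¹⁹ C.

11.9 nA

I_n = √(2qI·B)
2qI·B = 2 × 1.602×10⁻¹⁹ × 2.89×10⁻³ × 1.53×10⁵ = 1.42×10⁻¹⁶ A²
I_n = √(1.42×10⁻¹⁶) = 1.19×10⁻⁸ A = 11.9 nA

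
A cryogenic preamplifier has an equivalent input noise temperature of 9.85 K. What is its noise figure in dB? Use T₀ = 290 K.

F = 1 + T_e/T₀ = 1 + 9.85/290 = 1.03397
NF = 10 log₁₀(1.03397) = 0.145 dB

0.145 dB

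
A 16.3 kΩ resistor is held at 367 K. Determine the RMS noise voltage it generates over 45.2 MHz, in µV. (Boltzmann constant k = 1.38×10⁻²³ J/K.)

V_n = √(4kTRB)
4kTRB = 4 × 1.38×10⁻²³ × 367 × 1.63×10⁴ × 4.52×10⁷ = 1.49×10⁻⁸ V²
V_n = √(1.49×10⁻⁸) = 1.22×10⁻⁴ V = 122 µV

122 µV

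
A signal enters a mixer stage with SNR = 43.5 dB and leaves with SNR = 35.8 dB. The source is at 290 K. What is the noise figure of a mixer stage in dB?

7.7 dB

NF (dB) = SNR_in(dB) − SNR_out(dB) when the source is at T₀
NF = 43.5 − 35.8 = 7.7 dB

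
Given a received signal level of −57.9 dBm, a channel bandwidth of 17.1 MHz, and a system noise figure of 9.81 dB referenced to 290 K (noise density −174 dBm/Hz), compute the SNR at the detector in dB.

34.0 dB

Noise floor: N = −174 + 10 log₁₀(B) + NF
10 log₁₀(1.71×10⁷) = 72.33 dB
N = −174 + 72.33 + 9.81 = −91.86 dBm
SNR = P_sig − N = −57.9 − (−91.86) = 33.96 dB → 34.0 dB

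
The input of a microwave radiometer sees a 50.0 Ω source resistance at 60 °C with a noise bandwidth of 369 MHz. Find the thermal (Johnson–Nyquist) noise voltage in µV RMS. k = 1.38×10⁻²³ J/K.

18.4 µV

T = 60 °C + 273.15 = 333.15 K
V_n = √(4kTRB)
4kTRB = 4 × 1.38×10⁻²³ × 333.15 × 5.00×10¹ × 3.69×10⁸ = 3.39×10⁻¹⁰ V²
V_n = √(3.39×10⁻¹⁰) = 1.84×10⁻⁵ V = 18.4 µV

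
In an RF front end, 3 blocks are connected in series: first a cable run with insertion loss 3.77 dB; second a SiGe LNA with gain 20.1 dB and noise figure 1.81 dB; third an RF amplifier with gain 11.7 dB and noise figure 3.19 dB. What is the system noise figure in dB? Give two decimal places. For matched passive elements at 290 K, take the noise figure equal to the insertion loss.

5.61 dB

Convert to linear (a loss of L dB is a gain of −L dB): F_i = 10^(NF_i/10), G_i = 10^(G_i,dB/10)
  Stage 1: F_1 = 10^(3.77/10) = 2.382, G_1 = 10^(−3.77/10) = 0.4198
  Stage 2: F_2 = 10^(1.81/10) = 1.517, G_2 = 10^(20.1/10) = 102.3
  Stage 3: F_3 = 10^(3.19/10) = 2.084, G_3 = 10^(11.7/10) = 14.79
Friis cascade:
  F = 2.382 + (1.517 − 1)/0.4198 + (2.084 − 1)/42.95 = 3.639
NF = 10 log₁₀(3.639) = 5.61 dB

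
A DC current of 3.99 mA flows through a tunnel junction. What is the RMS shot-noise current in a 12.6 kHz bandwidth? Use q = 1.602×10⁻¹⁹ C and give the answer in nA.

I_n = √(2qI·B)
2qI·B = 2 × 1.602×10⁻¹⁹ × 3.99×10⁻³ × 1.26×10⁴ = 1.61×10⁻¹⁷ A²
I_n = √(1.61×10⁻¹⁷) = 4.01×10⁻⁹ A = 4.01 nA

4.01 nA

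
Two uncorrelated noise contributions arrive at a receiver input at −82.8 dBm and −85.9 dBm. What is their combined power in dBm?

−81.1 dBm

Convert to linear, add, convert back:
P₁ = 5.25×10⁻¹² W, P₂ = 2.57×10⁻¹² W
P_tot = 7.82×10⁻¹² W → 10 log₁₀(P_tot / 10⁻³) = −81.1 dBm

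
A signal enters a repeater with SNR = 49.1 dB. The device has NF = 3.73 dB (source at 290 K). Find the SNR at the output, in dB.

By definition F = SNR_in/SNR_out, so in dB: SNR_out = SNR_in − NF
SNR_out = 49.1 − 3.73 = 45.37 dB

45.37 dB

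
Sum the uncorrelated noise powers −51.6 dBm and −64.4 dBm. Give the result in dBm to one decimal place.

−51.4 dBm

Convert to linear, add, convert back:
P₁ = 6.92×10⁻⁹ W, P₂ = 3.63×10⁻¹⁰ W
P_tot = 7.28×10⁻⁹ W → 10 log₁₀(P_tot / 10⁻³) = −51.4 dBm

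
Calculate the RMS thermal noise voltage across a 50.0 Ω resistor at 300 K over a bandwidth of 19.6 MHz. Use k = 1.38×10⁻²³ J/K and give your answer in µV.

4.03 µV

V_n = √(4kTRB)
4kTRB = 4 × 1.38×10⁻²³ × 300 × 5.00×10¹ × 1.96×10⁷ = 1.62×10⁻¹¹ V²
V_n = √(1.62×10⁻¹¹) = 4.03×10⁻⁶ V = 4.03 µV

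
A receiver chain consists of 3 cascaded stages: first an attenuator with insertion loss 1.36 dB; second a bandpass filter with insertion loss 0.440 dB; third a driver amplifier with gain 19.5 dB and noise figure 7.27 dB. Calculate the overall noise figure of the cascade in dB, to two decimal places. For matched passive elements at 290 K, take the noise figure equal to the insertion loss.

9.07 dB

Convert to linear (a loss of L dB is a gain of −L dB): F_i = 10^(NF_i/10), G_i = 10^(G_i,dB/10)
  Stage 1: F_1 = 10^(1.36/10) = 1.368, G_1 = 10^(−1.36/10) = 0.7311
  Stage 2: F_2 = 10^(0.440/10) = 1.107, G_2 = 10^(−0.440/10) = 0.9036
  Stage 3: F_3 = 10^(7.27/10) = 5.333, G_3 = 10^(19.5/10) = 89.13
Friis cascade:
  F = 1.368 + (1.107 − 1)/0.7311 + (5.333 − 1)/0.6607 = 8.072
NF = 10 log₁₀(8.072) = 9.07 dB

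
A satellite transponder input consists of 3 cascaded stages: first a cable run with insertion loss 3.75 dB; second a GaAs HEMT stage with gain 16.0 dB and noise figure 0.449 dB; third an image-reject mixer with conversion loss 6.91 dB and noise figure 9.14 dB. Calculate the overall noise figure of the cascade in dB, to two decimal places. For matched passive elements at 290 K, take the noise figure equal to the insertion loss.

Convert to linear (a loss of L dB is a gain of −L dB): F_i = 10^(NF_i/10), G_i = 10^(G_i,dB/10)
  Stage 1: F_1 = 10^(3.75/10) = 2.371, G_1 = 10^(−3.75/10) = 0.4217
  Stage 2: F_2 = 10^(0.449/10) = 1.109, G_2 = 10^(16.0/10) = 39.81
  Stage 3: F_3 = 10^(9.14/10) = 8.204, G_3 = 10^(−6.91/10) = 0.2037
Friis cascade:
  F = 2.371 + (1.109 − 1)/0.4217 + (8.204 − 1)/16.79 = 3.059
NF = 10 log₁₀(3.059) = 4.86 dB

4.86 dB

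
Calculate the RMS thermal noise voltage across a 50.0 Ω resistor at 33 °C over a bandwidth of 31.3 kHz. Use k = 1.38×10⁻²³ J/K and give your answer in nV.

163 nV

T = 33 °C + 273.15 = 306.15 K
V_n = √(4kTRB)
4kTRB = 4 × 1.38×10⁻²³ × 306.15 × 5.00×10¹ × 3.13×10⁴ = 2.64×10⁻¹⁴ V²
V_n = √(2.64×10⁻¹⁴) = 1.63×10⁻⁷ V = 163 nV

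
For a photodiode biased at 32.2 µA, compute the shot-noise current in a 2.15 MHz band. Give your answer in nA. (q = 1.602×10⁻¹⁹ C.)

I_n = √(2qI·B)
2qI·B = 2 × 1.602×10⁻¹⁹ × 3.22×10⁻⁵ × 2.15×10⁶ = 2.22×10⁻¹⁷ A²
I_n = √(2.22×10⁻¹⁷) = 4.71×10⁻⁹ A = 4.71 nA

4.71 nA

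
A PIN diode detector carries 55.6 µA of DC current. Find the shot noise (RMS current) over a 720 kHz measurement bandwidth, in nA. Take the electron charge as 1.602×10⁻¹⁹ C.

I_n = √(2qI·B)
2qI·B = 2 × 1.602×10⁻¹⁹ × 5.56×10⁻⁵ × 7.20×10⁵ = 1.28×10⁻¹⁷ A²
I_n = √(1.28×10⁻¹⁷) = 3.58×10⁻⁹ A = 3.58 nA

3.58 nA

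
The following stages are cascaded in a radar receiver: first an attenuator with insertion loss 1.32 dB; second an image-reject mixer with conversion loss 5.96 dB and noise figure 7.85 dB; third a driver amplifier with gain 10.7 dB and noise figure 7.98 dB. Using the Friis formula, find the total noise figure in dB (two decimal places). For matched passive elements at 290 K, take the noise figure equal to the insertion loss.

15.62 dB

Convert to linear (a loss of L dB is a gain of −L dB): F_i = 10^(NF_i/10), G_i = 10^(G_i,dB/10)
  Stage 1: F_1 = 10^(1.32/10) = 1.355, G_1 = 10^(−1.32/10) = 0.7379
  Stage 2: F_2 = 10^(7.85/10) = 6.095, G_2 = 10^(−5.96/10) = 0.2535
  Stage 3: F_3 = 10^(7.98/10) = 6.281, G_3 = 10^(10.7/10) = 11.75
Friis cascade:
  F = 1.355 + (6.095 − 1)/0.7379 + (6.281 − 1)/0.1871 = 36.49
NF = 10 log₁₀(36.49) = 15.62 dB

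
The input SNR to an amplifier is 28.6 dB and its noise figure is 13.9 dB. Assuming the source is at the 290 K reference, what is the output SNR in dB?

By definition F = SNR_in/SNR_out, so in dB: SNR_out = SNR_in − NF
SNR_out = 28.6 − 13.9 = 14.7 dB

14.7 dB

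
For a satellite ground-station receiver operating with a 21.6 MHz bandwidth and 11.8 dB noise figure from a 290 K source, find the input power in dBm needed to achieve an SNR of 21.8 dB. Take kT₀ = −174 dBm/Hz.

Sensitivity = −174 + 10 log₁₀(B) + NF + SNR_min
= −174 + 73.34 + 11.8 + 21.8
= −67.06 dBm → −67.1 dBm

−67.1 dBm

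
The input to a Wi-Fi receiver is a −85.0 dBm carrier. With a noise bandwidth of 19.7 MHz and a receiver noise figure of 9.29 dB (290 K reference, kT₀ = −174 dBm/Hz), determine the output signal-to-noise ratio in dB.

Noise floor: N = −174 + 10 log₁₀(B) + NF
10 log₁₀(1.97×10⁷) = 72.94 dB
N = −174 + 72.94 + 9.29 = −91.77 dBm
SNR = P_sig − N = −85.0 − (−91.77) = 6.77 dB → 6.8 dB

6.8 dB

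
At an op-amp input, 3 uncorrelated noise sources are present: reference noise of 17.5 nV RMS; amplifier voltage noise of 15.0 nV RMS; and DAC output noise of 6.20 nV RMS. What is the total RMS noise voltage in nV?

Uncorrelated sources add in power (mean-square): V_tot = √(ΣV_i²)
V_tot = √[(1.75×10⁻⁸)² + (1.50×10⁻⁸)² + (6.20×10⁻⁹)²] = 2.39×10⁻⁸ V = 23.9 nV

23.9 nV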